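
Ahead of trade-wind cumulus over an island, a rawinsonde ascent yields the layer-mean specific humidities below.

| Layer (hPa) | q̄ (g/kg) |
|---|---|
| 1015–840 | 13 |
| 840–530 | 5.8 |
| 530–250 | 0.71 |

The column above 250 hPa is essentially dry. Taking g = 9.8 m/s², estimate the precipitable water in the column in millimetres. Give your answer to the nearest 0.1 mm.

Precipitable water is the column-integrated vapour mass per unit area: PW = (1/g) Σ q̄ Δp, with q in kg/kg and Δp in Pa (1 kg/m² of water = 1 mm).
Layer 1015–840 hPa: Δp = 175 hPa = 17500 Pa, q̄ = 0.013 kg/kg → 0.013 × 17500 / 9.8 = 23.21 mm
Layer 840–530 hPa: Δp = 310 hPa = 31000 Pa, q̄ = 0.0058 kg/kg → 0.0058 × 31000 / 9.8 = 18.35 mm
Layer 530–250 hPa: Δp = 280 hPa = 28000 Pa, q̄ = 0.00071 kg/kg → 0.00071 × 28000 / 9.8 = 2.03 mm
PW = 23.21 + 18.35 + 2.03 = 43.59 ≈ 43.6 mm.

PW ≈ 43.6 mm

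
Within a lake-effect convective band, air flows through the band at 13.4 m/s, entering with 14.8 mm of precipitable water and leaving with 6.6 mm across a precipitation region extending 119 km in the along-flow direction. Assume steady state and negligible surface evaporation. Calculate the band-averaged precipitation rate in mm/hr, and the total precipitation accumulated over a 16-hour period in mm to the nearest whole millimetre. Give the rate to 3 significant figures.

R ≈ 3.32 mm/hr; total ≈ 53 mm

Column moisture flux per unit crosswind length is F = V × PW.
Inflow: F_in = 13.4 × 14.8 = 198.32 mm·m/s
Outflow: F_out = 13.4 × 6.6 = 88.44 mm·m/s
Steady-state rate R = (F_in − F_out)/L = (198.32 − 88.44) / 119000 m = 9.234e-04 mm/s.
R = 9.234e-04 × 3600 = 3.32 mm/hr.
Over 16 h: total = 3.32 × 16 = 53.12 ≈ 53 mm.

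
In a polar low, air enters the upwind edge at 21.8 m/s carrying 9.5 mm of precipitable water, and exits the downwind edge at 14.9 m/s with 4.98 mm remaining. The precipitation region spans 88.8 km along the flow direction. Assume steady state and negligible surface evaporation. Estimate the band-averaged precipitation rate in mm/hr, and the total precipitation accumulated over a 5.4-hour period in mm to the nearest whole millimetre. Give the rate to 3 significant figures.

Column moisture flux per unit crosswind length is F = V × PW.
Inflow: F_in = 21.8 × 9.5 = 207.1 mm·m/s
Outflow: F_out = 14.9 × 4.98 = 74.202 mm·m/s
Steady-state rate R = (F_in − F_out)/L = (207.1 − 74.202) / 88800 m = 1.497e-03 mm/s.
R = 1.497e-03 × 3600 = 5.39 mm/hr.
Over 5.4 h: total = 5.39 × 5.4 = 29.106 ≈ 29 mm.

R ≈ 5.39 mm/hr; total ≈ 29 mm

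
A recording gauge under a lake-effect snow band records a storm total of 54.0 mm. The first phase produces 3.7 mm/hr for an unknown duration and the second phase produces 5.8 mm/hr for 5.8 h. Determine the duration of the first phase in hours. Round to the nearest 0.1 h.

Known phases: 5.8 × 5.8 = 33.64 mm.
Remaining depth = 54.0 − 33.64 = 20.36 mm.
Duration = 20.36 / 3.7 = 5.5 h.

duration ≈ 5.5 h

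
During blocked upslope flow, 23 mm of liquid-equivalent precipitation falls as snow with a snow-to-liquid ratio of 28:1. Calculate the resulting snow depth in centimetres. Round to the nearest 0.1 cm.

snow depth ≈ 64.4 cm

Snow depth = liquid × ratio = 23 mm × 28 = 644 mm = 64.4 cm.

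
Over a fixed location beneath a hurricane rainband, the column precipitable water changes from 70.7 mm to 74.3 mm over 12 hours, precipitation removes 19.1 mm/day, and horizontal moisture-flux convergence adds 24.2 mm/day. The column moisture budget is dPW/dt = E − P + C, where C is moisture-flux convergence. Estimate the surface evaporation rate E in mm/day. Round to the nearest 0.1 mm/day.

E ≈ 2.1 mm/day

dPW/dt = (74.3 − 70.7) mm / (12/24 day) = +7.200 mm/day.
E = dPW/dt + P − C = (+7.200) + 19.1 − (24.2) = 2.1 mm/day.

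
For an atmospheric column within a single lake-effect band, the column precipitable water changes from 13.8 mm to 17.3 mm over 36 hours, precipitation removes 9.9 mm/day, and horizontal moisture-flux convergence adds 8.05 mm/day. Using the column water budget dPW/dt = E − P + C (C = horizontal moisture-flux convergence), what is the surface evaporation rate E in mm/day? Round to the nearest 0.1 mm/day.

E ≈ 4.2 mm/day

dPW/dt = (17.3 − 13.8) mm / (36/24 day) = +2.333 mm/day.
E = dPW/dt + P − C = (+2.333) + 9.9 − (8.05) = 4.2 mm/day.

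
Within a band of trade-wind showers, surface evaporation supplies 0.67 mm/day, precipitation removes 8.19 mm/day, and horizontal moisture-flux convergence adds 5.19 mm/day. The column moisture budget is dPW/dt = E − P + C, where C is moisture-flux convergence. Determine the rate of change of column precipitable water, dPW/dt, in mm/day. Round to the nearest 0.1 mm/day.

dPW/dt ≈ -2.3 mm/day

dPW/dt = E − P + C = 0.67 − 8.19 + (5.19) = -2.3 mm/day.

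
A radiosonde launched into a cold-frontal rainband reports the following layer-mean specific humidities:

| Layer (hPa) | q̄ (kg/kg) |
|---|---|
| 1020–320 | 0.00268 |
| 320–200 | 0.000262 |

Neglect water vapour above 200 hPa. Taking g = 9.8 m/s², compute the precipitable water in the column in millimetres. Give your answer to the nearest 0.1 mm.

Precipitable water is the column-integrated vapour mass per unit area: PW = (1/g) Σ q̄ Δp, with q in kg/kg and Δp in Pa (1 kg/m² of water = 1 mm).
Layer 1020–320 hPa: Δp = 700 hPa = 70000 Pa, q̄ = 0.00268 kg/kg → 0.00268 × 70000 / 9.8 = 19.14 mm
Layer 320–200 hPa: Δp = 120 hPa = 12000 Pa, q̄ = 0.000262 kg/kg → 0.000262 × 12000 / 9.8 = 0.32 mm
PW = 19.14 + 0.32 = 19.46 ≈ 19.5 mm.

PW ≈ 19.5 mm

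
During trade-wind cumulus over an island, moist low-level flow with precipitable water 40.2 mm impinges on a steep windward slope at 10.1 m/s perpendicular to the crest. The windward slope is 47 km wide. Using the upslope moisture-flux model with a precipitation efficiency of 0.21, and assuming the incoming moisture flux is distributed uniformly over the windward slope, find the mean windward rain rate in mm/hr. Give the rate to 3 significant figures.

Incoming column moisture flux per unit ridge length: F = V × PW = 10.1 × 40.2 = 406.02 mm·m/s.
Spread over the 47 km slope with efficiency ε = 0.21: R = ε·F/W = 0.21 × 406.02 / 47000 m = 1.814e-03 mm/s.
R = 1.814e-03 × 3600 = 6.53 mm/hr.

R ≈ 6.53 mm/hr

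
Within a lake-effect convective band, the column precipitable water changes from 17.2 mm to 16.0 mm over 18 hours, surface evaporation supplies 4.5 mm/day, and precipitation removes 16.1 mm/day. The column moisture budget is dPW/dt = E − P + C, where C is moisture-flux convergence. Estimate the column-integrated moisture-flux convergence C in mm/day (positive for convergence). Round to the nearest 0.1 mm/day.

C ≈ 10.0 mm/day

dPW/dt = (16.0 − 17.2) mm / (18/24 day) = -1.600 mm/day.
C = dPW/dt − E + P = (-1.600) − 4.5 + 16.1 = 10.0 mm/day.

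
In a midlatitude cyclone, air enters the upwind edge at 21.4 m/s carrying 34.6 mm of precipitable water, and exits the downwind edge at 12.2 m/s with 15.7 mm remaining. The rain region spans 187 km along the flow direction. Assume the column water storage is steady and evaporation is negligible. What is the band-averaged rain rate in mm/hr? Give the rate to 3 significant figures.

Column moisture flux per unit crosswind length is F = V × PW.
Inflow: F_in = 21.4 × 34.6 = 740.44 mm·m/s
Outflow: F_out = 12.2 × 15.7 = 191.54 mm·m/s
Steady-state rate R = (F_in − F_out)/L = (740.44 − 191.54) / 187000 m = 2.935e-03 mm/s.
R = 2.935e-03 × 3600 = 10.6 mm/hr.

R ≈ 10.6 mm/hr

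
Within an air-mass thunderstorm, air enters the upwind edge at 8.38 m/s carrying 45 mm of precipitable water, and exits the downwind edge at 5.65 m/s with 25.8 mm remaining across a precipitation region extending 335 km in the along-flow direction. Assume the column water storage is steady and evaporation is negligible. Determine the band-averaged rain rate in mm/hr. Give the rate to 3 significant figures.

Column moisture flux per unit crosswind length is F = V × PW.
Inflow: F_in = 8.38 × 45 = 377.1 mm·m/s
Outflow: F_out = 5.65 × 25.8 = 145.77 mm·m/s
Steady-state rate R = (F_in − F_out)/L = (377.1 − 145.77) / 335000 m = 6.905e-04 mm/s.
R = 6.905e-04 × 3600 = 2.49 mm/hr.

R ≈ 2.49 mm/hr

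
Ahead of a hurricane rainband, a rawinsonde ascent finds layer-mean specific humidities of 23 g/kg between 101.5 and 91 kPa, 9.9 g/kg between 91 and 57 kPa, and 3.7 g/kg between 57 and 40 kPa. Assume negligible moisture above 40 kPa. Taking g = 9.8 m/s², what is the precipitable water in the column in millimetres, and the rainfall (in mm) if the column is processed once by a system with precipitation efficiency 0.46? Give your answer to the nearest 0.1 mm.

Precipitable water is the column-integrated vapour mass per unit area: PW = (1/g) Σ q̄ Δp, with q in kg/kg and Δp in Pa (1 kg/m² of water = 1 mm).
Layer 101.5–91 kPa: Δp = 105 hPa = 10500 Pa, q̄ = 0.023 kg/kg → 0.023 × 10500 / 9.8 = 24.64 mm
Layer 91–57 kPa: Δp = 340 hPa = 34000 Pa, q̄ = 0.0099 kg/kg → 0.0099 × 34000 / 9.8 = 34.35 mm
Layer 57–40 kPa: Δp = 170 hPa = 17000 Pa, q̄ = 0.0037 kg/kg → 0.0037 × 17000 / 9.8 = 6.42 mm
PW = 24.64 + 34.35 + 6.42 = 65.41 ≈ 65.4 mm.
Rainfall = ε × PW = 0.46 × 65.4 = 30.1 mm.

PW ≈ 65.4 mm; rainfall ≈ 30.1 mm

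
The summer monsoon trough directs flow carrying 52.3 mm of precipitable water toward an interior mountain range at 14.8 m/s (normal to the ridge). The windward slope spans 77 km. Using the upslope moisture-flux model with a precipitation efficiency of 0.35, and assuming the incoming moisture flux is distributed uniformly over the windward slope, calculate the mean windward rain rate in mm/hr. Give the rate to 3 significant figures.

Incoming column moisture flux per unit ridge length: F = V × PW = 14.8 × 52.3 = 774.04 mm·m/s.
Spread over the 77 km slope with efficiency ε = 0.35: R = ε·F/W = 0.35 × 774.04 / 77000 m = 3.518e-03 mm/s.
R = 3.518e-03 × 3600 = 12.7 mm/hr.

R ≈ 12.7 mm/hr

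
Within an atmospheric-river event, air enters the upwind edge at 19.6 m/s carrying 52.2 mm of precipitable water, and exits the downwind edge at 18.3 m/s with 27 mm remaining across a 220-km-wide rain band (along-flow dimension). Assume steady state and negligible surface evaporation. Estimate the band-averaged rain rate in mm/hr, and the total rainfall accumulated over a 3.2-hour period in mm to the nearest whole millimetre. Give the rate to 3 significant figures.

Column moisture flux per unit crosswind length is F = V × PW.
Inflow: F_in = 19.6 × 52.2 = 1023.12 mm·m/s
Outflow: F_out = 18.3 × 27 = 494.1 mm·m/s
Steady-state rate R = (F_in − F_out)/L = (1023.12 − 494.1) / 220000 m = 2.405e-03 mm/s.
R = 2.405e-03 × 3600 = 8.66 mm/hr.
Over 3.2 h: total = 8.66 × 3.2 = 27.712 ≈ 28 mm.

R ≈ 8.66 mm/hr; total ≈ 28 mm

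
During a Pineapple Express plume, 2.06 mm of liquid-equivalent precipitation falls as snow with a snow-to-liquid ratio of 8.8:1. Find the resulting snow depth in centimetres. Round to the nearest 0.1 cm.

snow depth ≈ 1.8 cm

Snow depth = liquid × ratio = 2.06 mm × 8.8 = 18.128 mm = 1.8 cm.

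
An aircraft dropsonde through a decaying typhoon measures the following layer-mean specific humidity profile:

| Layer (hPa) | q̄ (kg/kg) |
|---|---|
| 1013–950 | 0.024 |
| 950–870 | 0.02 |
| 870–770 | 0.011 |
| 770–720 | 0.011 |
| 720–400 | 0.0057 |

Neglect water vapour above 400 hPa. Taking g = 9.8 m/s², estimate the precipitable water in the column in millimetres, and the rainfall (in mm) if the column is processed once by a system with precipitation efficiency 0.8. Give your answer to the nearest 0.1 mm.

PW ≈ 67.2 mm; rainfall ≈ 53.8 mm

Precipitable water is the column-integrated vapour mass per unit area: PW = (1/g) Σ q̄ Δp, with q in kg/kg and Δp in Pa (1 kg/m² of water = 1 mm).
Layer 1013–950 hPa: Δp = 63 hPa = 6300 Pa, q̄ = 0.024 kg/kg → 0.024 × 6300 / 9.8 = 15.43 mm
Layer 950–870 hPa: Δp = 80 hPa = 8000 Pa, q̄ = 0.02 kg/kg → 0.02 × 8000 / 9.8 = 16.33 mm
Layer 870–770 hPa: Δp = 100 hPa = 10000 Pa, q̄ = 0.011 kg/kg → 0.011 × 10000 / 9.8 = 11.22 mm
Layer 770–720 hPa: Δp = 50 hPa = 5000 Pa, q̄ = 0.011 kg/kg → 0.011 × 5000 / 9.8 = 5.61 mm
Layer 720–400 hPa: Δp = 320 hPa = 32000 Pa, q̄ = 0.0057 kg/kg → 0.0057 × 32000 / 9.8 = 18.61 mm
PW = 15.43 + 16.33 + 11.22 + 5.61 + 18.61 = 67.20 ≈ 67.2 mm.
Rainfall = ε × PW = 0.8 × 67.2 = 53.8 mm.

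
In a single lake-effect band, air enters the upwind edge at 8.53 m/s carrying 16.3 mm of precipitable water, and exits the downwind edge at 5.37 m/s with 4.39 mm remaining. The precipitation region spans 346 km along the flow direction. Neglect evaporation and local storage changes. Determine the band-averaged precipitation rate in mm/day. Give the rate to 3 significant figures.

Column moisture flux per unit crosswind length is F = V × PW.
Inflow: F_in = 8.53 × 16.3 = 139.039 mm·m/s
Outflow: F_out = 5.37 × 4.39 = 23.5743 mm·m/s
Steady-state rate R = (F_in − F_out)/L = (139.039 − 23.5743) / 346000 m = 3.337e-04 mm/s.
R = 3.337e-04 × 3600 × 24 = 28.8 mm/day.

R ≈ 28.8 mm/day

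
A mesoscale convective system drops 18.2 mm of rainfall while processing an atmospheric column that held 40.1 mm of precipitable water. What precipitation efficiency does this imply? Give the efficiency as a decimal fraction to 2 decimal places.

ε = rainfall / PW = 18.2 / 40.1 = 0.45.

ε ≈ 0.45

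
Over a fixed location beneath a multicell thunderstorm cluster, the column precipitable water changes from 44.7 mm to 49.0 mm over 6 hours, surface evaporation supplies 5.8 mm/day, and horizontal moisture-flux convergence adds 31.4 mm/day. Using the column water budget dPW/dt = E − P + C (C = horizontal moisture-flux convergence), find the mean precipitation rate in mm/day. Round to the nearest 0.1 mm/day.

P ≈ 20.0 mm/day

dPW/dt = (49.0 − 44.7) mm / (6/24 day) = +17.200 mm/day.
P = E + C − dPW/dt = 5.8 + (31.4) − (+17.200) = 20.0 mm/day.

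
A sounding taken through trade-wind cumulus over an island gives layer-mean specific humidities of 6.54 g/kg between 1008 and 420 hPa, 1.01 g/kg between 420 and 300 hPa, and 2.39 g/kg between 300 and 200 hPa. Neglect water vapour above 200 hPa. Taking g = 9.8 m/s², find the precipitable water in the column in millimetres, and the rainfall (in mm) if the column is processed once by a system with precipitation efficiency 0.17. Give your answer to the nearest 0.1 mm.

Precipitable water is the column-integrated vapour mass per unit area: PW = (1/g) Σ q̄ Δp, with q in kg/kg and Δp in Pa (1 kg/m² of water = 1 mm).
Layer 1008–420 hPa: Δp = 588 hPa = 58800 Pa, q̄ = 0.00654 kg/kg → 0.00654 × 58800 / 9.8 = 39.24 mm
Layer 420–300 hPa: Δp = 120 hPa = 12000 Pa, q̄ = 0.00101 kg/kg → 0.00101 × 12000 / 9.8 = 1.24 mm
Layer 300–200 hPa: Δp = 100 hPa = 10000 Pa, q̄ = 0.00239 kg/kg → 0.00239 × 10000 / 9.8 = 2.44 mm
PW = 39.24 + 1.24 + 2.44 = 42.92 ≈ 42.9 mm.
Rainfall = ε × PW = 0.17 × 42.9 = 7.3 mm.

PW ≈ 42.9 mm; rainfall ≈ 7.3 mm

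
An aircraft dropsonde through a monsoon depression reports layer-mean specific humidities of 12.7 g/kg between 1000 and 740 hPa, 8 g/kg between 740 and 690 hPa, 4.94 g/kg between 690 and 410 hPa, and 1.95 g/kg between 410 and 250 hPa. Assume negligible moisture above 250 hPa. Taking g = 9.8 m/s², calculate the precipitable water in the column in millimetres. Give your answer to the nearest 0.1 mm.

Precipitable water is the column-integrated vapour mass per unit area: PW = (1/g) Σ q̄ Δp, with q in kg/kg and Δp in Pa (1 kg/m² of water = 1 mm).
Layer 1000–740 hPa: Δp = 260 hPa = 26000 Pa, q̄ = 0.0127 kg/kg → 0.0127 × 26000 / 9.8 = 33.69 mm
Layer 740–690 hPa: Δp = 50 hPa = 5000 Pa, q̄ = 0.008 kg/kg → 0.008 × 5000 / 9.8 = 4.08 mm
Layer 690–410 hPa: Δp = 280 hPa = 28000 Pa, q̄ = 0.00494 kg/kg → 0.00494 × 28000 / 9.8 = 14.11 mm
Layer 410–250 hPa: Δp = 160 hPa = 16000 Pa, q̄ = 0.00195 kg/kg → 0.00195 × 16000 / 9.8 = 3.18 mm
PW = 33.69 + 4.08 + 14.11 + 3.18 = 55.06 ≈ 55.1 mm.

PW ≈ 55.1 mm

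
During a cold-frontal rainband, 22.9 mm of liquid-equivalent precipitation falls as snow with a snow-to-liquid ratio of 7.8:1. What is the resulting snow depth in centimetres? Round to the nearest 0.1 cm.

Snow depth = liquid × ratio = 22.9 mm × 7.8 = 178.62 mm = 17.9 cm.

snow depth ≈ 17.9 cm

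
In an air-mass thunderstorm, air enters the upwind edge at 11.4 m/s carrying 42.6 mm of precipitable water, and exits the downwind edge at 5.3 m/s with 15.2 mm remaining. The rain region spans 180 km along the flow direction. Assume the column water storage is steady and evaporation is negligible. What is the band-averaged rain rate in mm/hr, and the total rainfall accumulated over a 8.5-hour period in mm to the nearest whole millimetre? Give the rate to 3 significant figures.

Column moisture flux per unit crosswind length is F = V × PW.
Inflow: F_in = 11.4 × 42.6 = 485.64 mm·m/s
Outflow: F_out = 5.3 × 15.2 = 80.56 mm·m/s
Steady-state rate R = (F_in − F_out)/L = (485.64 − 80.56) / 180000 m = 2.250e-03 mm/s.
R = 2.250e-03 × 3600 = 8.10 mm/hr.
Over 8.5 h: total = 8.10 × 8.5 = 68.85 ≈ 69 mm.

R ≈ 8.10 mm/hr; total ≈ 69 mm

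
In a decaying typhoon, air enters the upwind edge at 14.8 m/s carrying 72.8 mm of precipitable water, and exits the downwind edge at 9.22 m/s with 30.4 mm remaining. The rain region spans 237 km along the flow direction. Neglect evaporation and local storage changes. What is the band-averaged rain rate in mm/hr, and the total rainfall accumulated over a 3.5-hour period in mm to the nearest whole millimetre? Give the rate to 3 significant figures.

Column moisture flux per unit crosswind length is F = V × PW.
Inflow: F_in = 14.8 × 72.8 = 1077.44 mm·m/s
Outflow: F_out = 9.22 × 30.4 = 280.288 mm·m/s
Steady-state rate R = (F_in − F_out)/L = (1077.44 − 280.288) / 237000 m = 3.364e-03 mm/s.
R = 3.364e-03 × 3600 = 12.1 mm/hr.
Over 3.5 h: total = 12.1 × 3.5 = 42.35 ≈ 42 mm.

R ≈ 12.1 mm/hr; total ≈ 42 mm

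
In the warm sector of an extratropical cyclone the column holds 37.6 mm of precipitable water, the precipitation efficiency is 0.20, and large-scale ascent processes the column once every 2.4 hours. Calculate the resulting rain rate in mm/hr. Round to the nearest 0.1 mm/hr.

Each overturning extracts ε × PW = 0.20 × 37.6 = 7.52 mm.
Rate = ε·PW / τ = 7.52 / 2.4 h = 3.1 mm/hr.

R ≈ 3.1 mm/hr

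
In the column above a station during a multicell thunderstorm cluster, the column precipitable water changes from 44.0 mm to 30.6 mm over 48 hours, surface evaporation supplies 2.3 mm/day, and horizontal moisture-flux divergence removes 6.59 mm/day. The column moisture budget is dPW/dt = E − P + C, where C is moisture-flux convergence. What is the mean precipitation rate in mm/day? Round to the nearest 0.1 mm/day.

P ≈ 2.4 mm/day

dPW/dt = (30.6 − 44.0) mm / (48/24 day) = -6.700 mm/day.
P = E + C − dPW/dt = 2.3 + (-6.59) − (-6.700) = 2.4 mm/day.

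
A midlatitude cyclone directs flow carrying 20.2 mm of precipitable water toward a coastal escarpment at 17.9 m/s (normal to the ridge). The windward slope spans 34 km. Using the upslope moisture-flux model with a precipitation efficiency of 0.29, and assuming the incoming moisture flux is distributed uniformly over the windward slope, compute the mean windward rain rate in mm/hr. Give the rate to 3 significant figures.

Incoming column moisture flux per unit ridge length: F = V × PW = 17.9 × 20.2 = 361.58 mm·m/s.
Spread over the 34 km slope with efficiency ε = 0.29: R = ε·F/W = 0.29 × 361.58 / 34000 m = 3.084e-03 mm/s.
R = 3.084e-03 × 3600 = 11.1 mm/hr.

R ≈ 11.1 mm/hr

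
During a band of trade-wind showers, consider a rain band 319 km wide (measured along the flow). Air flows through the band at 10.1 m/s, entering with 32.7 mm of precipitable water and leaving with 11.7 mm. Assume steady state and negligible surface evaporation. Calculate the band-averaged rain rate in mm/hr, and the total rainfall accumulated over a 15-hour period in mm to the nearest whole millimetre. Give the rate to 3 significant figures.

Column moisture flux per unit crosswind length is F = V × PW.
Inflow: F_in = 10.1 × 32.7 = 330.27 mm·m/s
Outflow: F_out = 10.1 × 11.7 = 118.17 mm·m/s
Steady-state rate R = (F_in − F_out)/L = (330.27 − 118.17) / 319000 m = 6.649e-04 mm/s.
R = 6.649e-04 × 3600 = 2.39 mm/hr.
Over 15 h: total = 2.39 × 15 = 35.85 ≈ 36 mm.

R ≈ 2.39 mm/hr; total ≈ 36 mm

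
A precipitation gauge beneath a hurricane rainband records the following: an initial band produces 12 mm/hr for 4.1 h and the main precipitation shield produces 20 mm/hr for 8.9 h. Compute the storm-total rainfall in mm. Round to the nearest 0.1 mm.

Total = Σ Rᵢ Δtᵢ = 12 × 4.1 + 20 × 8.9
      = 49.2 + 178 = 227.2 mm.

total ≈ 227.2 mm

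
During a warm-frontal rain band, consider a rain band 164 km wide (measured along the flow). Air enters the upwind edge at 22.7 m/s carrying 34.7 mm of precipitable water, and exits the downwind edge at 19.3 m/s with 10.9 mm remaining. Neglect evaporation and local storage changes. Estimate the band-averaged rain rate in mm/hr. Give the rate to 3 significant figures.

Column moisture flux per unit crosswind length is F = V × PW.
Inflow: F_in = 22.7 × 34.7 = 787.69 mm·m/s
Outflow: F_out = 19.3 × 10.9 = 210.37 mm·m/s
Steady-state rate R = (F_in − F_out)/L = (787.69 − 210.37) / 164000 m = 3.520e-03 mm/s.
R = 3.520e-03 × 3600 = 12.7 mm/hr.

R ≈ 12.7 mm/hr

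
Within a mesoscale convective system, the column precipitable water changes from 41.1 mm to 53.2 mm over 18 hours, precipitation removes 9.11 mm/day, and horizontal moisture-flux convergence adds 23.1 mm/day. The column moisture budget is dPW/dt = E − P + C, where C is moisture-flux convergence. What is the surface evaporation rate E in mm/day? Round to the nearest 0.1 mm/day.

dPW/dt = (53.2 − 41.1) mm / (18/24 day) = +16.133 mm/day.
E = dPW/dt + P − C = (+16.133) + 9.11 − (23.1) = 2.1 mm/day.

E ≈ 2.1 mm/day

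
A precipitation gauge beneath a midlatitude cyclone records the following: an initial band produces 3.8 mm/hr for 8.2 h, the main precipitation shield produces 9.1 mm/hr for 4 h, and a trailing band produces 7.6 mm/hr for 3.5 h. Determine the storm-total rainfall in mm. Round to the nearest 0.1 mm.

Total = Σ Rᵢ Δtᵢ = 3.8 × 8.2 + 9.1 × 4 + 7.6 × 3.5
      = 31.16 + 36.4 + 26.6 = 94.2 mm.

total ≈ 94.2 mm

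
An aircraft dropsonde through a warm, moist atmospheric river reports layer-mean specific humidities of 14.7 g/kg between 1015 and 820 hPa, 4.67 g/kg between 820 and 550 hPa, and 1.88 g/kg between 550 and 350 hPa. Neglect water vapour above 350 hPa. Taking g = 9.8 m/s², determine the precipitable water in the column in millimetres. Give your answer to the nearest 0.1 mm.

Precipitable water is the column-integrated vapour mass per unit area: PW = (1/g) Σ q̄ Δp, with q in kg/kg and Δp in Pa (1 kg/m² of water = 1 mm).
Layer 1015–820 hPa: Δp = 195 hPa = 19500 Pa, q̄ = 0.0147 kg/kg → 0.0147 × 19500 / 9.8 = 29.25 mm
Layer 820–550 hPa: Δp = 270 hPa = 27000 Pa, q̄ = 0.00467 kg/kg → 0.00467 × 27000 / 9.8 = 12.87 mm
Layer 550–350 hPa: Δp = 200 hPa = 20000 Pa, q̄ = 0.00188 kg/kg → 0.00188 × 20000 / 9.8 = 3.84 mm
PW = 29.25 + 12.87 + 3.84 = 45.96 ≈ 46.0 mm.

PW ≈ 46.0 mm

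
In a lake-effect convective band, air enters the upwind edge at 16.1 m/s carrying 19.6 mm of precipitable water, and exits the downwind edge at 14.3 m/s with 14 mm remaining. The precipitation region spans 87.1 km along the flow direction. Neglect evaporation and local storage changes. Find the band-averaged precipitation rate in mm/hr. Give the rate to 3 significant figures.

Column moisture flux per unit crosswind length is F = V × PW.
Inflow: F_in = 16.1 × 19.6 = 315.56 mm·m/s
Outflow: F_out = 14.3 × 14 = 200.2 mm·m/s
Steady-state rate R = (F_in − F_out)/L = (315.56 − 200.2) / 87100 m = 1.324e-03 mm/s.
R = 1.324e-03 × 3600 = 4.77 mm/hr.

R ≈ 4.77 mm/hr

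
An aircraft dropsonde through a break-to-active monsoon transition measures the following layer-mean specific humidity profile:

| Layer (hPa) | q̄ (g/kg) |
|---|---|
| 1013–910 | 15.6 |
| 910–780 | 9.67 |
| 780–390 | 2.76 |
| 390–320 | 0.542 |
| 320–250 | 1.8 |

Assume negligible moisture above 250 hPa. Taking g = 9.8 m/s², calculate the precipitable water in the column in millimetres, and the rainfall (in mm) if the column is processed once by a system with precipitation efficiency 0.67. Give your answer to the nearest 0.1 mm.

Precipitable water is the column-integrated vapour mass per unit area: PW = (1/g) Σ q̄ Δp, with q in kg/kg and Δp in Pa (1 kg/m² of water = 1 mm).
Layer 1013–910 hPa: Δp = 103 hPa = 10300 Pa, q̄ = 0.0156 kg/kg → 0.0156 × 10300 / 9.8 = 16.40 mm
Layer 910–780 hPa: Δp = 130 hPa = 13000 Pa, q̄ = 0.00967 kg/kg → 0.00967 × 13000 / 9.8 = 12.83 mm
Layer 780–390 hPa: Δp = 390 hPa = 39000 Pa, q̄ = 0.00276 kg/kg → 0.00276 × 39000 / 9.8 = 10.98 mm
Layer 390–320 hPa: Δp = 70 hPa = 7000 Pa, q̄ = 0.000542 kg/kg → 0.000542 × 7000 / 9.8 = 0.39 mm
Layer 320–250 hPa: Δp = 70 hPa = 7000 Pa, q̄ = 0.0018 kg/kg → 0.0018 × 7000 / 9.8 = 1.29 mm
PW = 16.40 + 12.83 + 10.98 + 0.39 + 1.29 = 41.89 ≈ 41.9 mm.
Rainfall = ε × PW = 0.67 × 41.9 = 28.1 mm.

PW ≈ 41.9 mm; rainfall ≈ 28.1 mm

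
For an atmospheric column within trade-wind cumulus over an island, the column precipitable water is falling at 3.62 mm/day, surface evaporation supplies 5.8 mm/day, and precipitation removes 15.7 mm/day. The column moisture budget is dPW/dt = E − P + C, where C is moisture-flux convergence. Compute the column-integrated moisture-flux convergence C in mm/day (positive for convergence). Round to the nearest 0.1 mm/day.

C ≈ 6.3 mm/day

dPW/dt = -3.62 mm/day.
C = dPW/dt − E + P = (-3.62) − 5.8 + 15.7 = 6.3 mm/day.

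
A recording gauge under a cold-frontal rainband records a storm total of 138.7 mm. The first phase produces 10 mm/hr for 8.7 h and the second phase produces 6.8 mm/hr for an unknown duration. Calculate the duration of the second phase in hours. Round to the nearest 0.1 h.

Known phases: 10 × 8.7 = 87 mm.
Remaining depth = 138.7 − 87 = 51.7 mm.
Duration = 51.7 / 6.8 = 7.6 h.

duration ≈ 7.6 h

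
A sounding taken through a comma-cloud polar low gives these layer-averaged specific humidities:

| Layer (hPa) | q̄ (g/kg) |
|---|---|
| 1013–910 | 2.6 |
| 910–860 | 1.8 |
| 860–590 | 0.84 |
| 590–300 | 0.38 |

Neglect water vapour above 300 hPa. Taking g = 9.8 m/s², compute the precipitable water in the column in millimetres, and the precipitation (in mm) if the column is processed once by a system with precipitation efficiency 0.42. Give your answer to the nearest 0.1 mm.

Precipitable water is the column-integrated vapour mass per unit area: PW = (1/g) Σ q̄ Δp, with q in kg/kg and Δp in Pa (1 kg/m² of water = 1 mm).
Layer 1013–910 hPa: Δp = 103 hPa = 10300 Pa, q̄ = 0.0026 kg/kg → 0.0026 × 10300 / 9.8 = 2.73 mm
Layer 910–860 hPa: Δp = 50 hPa = 5000 Pa, q̄ = 0.0018 kg/kg → 0.0018 × 5000 / 9.8 = 0.92 mm
Layer 860–590 hPa: Δp = 270 hPa = 27000 Pa, q̄ = 0.00084 kg/kg → 0.00084 × 27000 / 9.8 = 2.31 mm
Layer 590–300 hPa: Δp = 290 hPa = 29000 Pa, q̄ = 0.00038 kg/kg → 0.00038 × 29000 / 9.8 = 1.12 mm
PW = 2.73 + 0.92 + 2.31 + 1.12 = 7.08 ≈ 7.1 mm.
Precipitation = ε × PW = 0.42 × 7.1 = 3.0 mm.

PW ≈ 7.1 mm; precipitation ≈ 3.0 mm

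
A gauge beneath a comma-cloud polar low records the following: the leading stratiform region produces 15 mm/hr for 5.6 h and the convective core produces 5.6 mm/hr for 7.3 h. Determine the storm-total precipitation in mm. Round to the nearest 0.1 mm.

Total = Σ Rᵢ Δtᵢ = 15 × 5.6 + 5.6 × 7.3
      = 84 + 40.88 = 124.9 mm.

total ≈ 124.9 mm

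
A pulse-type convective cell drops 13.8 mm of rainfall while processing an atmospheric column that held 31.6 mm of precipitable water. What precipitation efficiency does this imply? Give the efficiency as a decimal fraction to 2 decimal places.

ε = rainfall / PW = 13.8 / 31.6 = 0.44.

ε ≈ 0.44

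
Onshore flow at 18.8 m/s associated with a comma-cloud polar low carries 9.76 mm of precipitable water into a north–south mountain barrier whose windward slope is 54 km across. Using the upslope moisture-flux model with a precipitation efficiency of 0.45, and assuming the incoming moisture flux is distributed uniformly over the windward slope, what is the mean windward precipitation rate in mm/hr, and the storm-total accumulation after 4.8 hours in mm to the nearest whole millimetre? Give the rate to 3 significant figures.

R ≈ 5.50 mm/hr; total ≈ 26 mm

Incoming column moisture flux per unit ridge length: F = V × PW = 18.8 × 9.76 = 183.488 mm·m/s.
Spread over the 54 km slope with efficiency ε = 0.45: R = ε·F/W = 0.45 × 183.488 / 54000 m = 1.529e-03 mm/s.
R = 1.529e-03 × 3600 = 5.50 mm/hr.
Over 4.8 h: total = 5.50 × 4.8 = 26.4 ≈ 26 mm.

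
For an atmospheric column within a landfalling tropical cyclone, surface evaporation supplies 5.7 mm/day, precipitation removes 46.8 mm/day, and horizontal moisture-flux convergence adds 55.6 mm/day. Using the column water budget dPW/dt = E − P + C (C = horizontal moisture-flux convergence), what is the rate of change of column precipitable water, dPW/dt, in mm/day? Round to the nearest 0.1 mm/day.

dPW/dt ≈ 14.5 mm/day

dPW/dt = E − P + C = 5.7 − 46.8 + (55.6) = 14.5 mm/day.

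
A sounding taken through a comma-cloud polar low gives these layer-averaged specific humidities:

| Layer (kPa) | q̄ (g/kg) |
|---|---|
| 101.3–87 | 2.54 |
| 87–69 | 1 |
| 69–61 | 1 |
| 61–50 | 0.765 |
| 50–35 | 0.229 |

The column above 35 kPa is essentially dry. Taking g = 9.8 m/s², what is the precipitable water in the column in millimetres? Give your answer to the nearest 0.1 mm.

Precipitable water is the column-integrated vapour mass per unit area: PW = (1/g) Σ q̄ Δp, with q in kg/kg and Δp in Pa (1 kg/m² of water = 1 mm).
Layer 101.3–87 kPa: Δp = 143 hPa = 14300 Pa, q̄ = 0.00254 kg/kg → 0.00254 × 14300 / 9.8 = 3.71 mm
Layer 87–69 kPa: Δp = 180 hPa = 18000 Pa, q̄ = 0.001 kg/kg → 0.001 × 18000 / 9.8 = 1.84 mm
Layer 69–61 kPa: Δp = 80 hPa = 8000 Pa, q̄ = 0.001 kg/kg → 0.001 × 8000 / 9.8 = 0.82 mm
Layer 61–50 kPa: Δp = 110 hPa = 11000 Pa, q̄ = 0.000765 kg/kg → 0.000765 × 11000 / 9.8 = 0.86 mm
Layer 50–35 kPa: Δp = 150 hPa = 15000 Pa, q̄ = 0.000229 kg/kg → 0.000229 × 15000 / 9.8 = 0.35 mm
PW = 3.71 + 1.84 + 0.82 + 0.86 + 0.35 = 7.58 ≈ 7.6 mm.

PW ≈ 7.6 mm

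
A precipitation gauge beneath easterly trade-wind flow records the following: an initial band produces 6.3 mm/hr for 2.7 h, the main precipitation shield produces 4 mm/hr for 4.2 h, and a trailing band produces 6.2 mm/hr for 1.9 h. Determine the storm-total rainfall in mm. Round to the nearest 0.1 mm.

total ≈ 45.6 mm

Total = Σ Rᵢ Δtᵢ = 6.3 × 2.7 + 4 × 4.2 + 6.2 × 1.9
      = 17.01 + 16.8 + 11.78 = 45.6 mm.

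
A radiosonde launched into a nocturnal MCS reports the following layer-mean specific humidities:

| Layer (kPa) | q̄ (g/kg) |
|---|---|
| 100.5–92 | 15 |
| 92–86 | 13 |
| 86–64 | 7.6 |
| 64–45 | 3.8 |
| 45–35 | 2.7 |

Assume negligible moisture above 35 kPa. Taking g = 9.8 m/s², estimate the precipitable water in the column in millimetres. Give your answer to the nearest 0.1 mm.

Precipitable water is the column-integrated vapour mass per unit area: PW = (1/g) Σ q̄ Δp, with q in kg/kg and Δp in Pa (1 kg/m² of water = 1 mm).
Layer 100.5–92 kPa: Δp = 85 hPa = 8500 Pa, q̄ = 0.015 kg/kg → 0.015 × 8500 / 9.8 = 13.01 mm
Layer 92–86 kPa: Δp = 60 hPa = 6000 Pa, q̄ = 0.013 kg/kg → 0.013 × 6000 / 9.8 = 7.96 mm
Layer 86–64 kPa: Δp = 220 hPa = 22000 Pa, q̄ = 0.0076 kg/kg → 0.0076 × 22000 / 9.8 = 17.06 mm
Layer 64–45 kPa: Δp = 190 hPa = 19000 Pa, q̄ = 0.0038 kg/kg → 0.0038 × 19000 / 9.8 = 7.37 mm
Layer 45–35 kPa: Δp = 100 hPa = 10000 Pa, q̄ = 0.0027 kg/kg → 0.0027 × 10000 / 9.8 = 2.76 mm
PW = 13.01 + 7.96 + 17.06 + 7.37 + 2.76 = 48.16 ≈ 48.2 mm.

PW ≈ 48.2 mm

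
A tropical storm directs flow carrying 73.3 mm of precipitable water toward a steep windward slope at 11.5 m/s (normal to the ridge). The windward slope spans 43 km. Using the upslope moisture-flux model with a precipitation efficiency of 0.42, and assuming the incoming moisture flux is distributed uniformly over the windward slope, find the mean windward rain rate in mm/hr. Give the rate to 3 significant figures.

Incoming column moisture flux per unit ridge length: F = V × PW = 11.5 × 73.3 = 842.95 mm·m/s.
Spread over the 43 km slope with efficiency ε = 0.42: R = ε·F/W = 0.42 × 842.95 / 43000 m = 8.233e-03 mm/s.
R = 8.233e-03 × 3600 = 29.6 mm/hr.

R ≈ 29.6 mm/hr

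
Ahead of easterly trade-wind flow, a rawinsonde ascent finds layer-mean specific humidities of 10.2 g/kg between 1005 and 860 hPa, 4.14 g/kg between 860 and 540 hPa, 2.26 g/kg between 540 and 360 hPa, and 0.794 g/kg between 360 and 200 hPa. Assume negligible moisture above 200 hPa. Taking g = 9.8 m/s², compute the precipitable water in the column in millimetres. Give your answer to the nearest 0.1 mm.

PW ≈ 34.1 mm

Precipitable water is the column-integrated vapour mass per unit area: PW = (1/g) Σ q̄ Δp, with q in kg/kg and Δp in Pa (1 kg/m² of water = 1 mm).
Layer 1005–860 hPa: Δp = 145 hPa = 14500 Pa, q̄ = 0.0102 kg/kg → 0.0102 × 14500 / 9.8 = 15.09 mm
Layer 860–540 hPa: Δp = 320 hPa = 32000 Pa, q̄ = 0.00414 kg/kg → 0.00414 × 32000 / 9.8 = 13.52 mm
Layer 540–360 hPa: Δp = 180 hPa = 18000 Pa, q̄ = 0.00226 kg/kg → 0.00226 × 18000 / 9.8 = 4.15 mm
Layer 360–200 hPa: Δp = 160 hPa = 16000 Pa, q̄ = 0.000794 kg/kg → 0.000794 × 16000 / 9.8 = 1.30 mm
PW = 15.09 + 13.52 + 4.15 + 1.30 = 34.06 ≈ 34.1 mm.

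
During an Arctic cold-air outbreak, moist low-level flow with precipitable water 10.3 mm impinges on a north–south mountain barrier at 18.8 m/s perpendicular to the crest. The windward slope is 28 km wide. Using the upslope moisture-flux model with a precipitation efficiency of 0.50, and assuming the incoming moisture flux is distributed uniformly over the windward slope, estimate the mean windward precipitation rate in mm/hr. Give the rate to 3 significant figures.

R ≈ 12.4 mm/hr

Incoming column moisture flux per unit ridge length: F = V × PW = 18.8 × 10.3 = 193.64 mm·m/s.
Spread over the 28 km slope with efficiency ε = 0.50: R = ε·F/W = 0.50 × 193.64 / 28000 m = 3.458e-03 mm/s.
R = 3.458e-03 × 3600 = 12.4 mm/hr.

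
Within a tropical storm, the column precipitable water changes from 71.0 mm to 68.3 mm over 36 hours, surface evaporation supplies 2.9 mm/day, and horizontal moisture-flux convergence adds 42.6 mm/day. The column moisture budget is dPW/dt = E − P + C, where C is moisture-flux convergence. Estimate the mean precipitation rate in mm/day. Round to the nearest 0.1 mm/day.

P ≈ 47.3 mm/day

dPW/dt = (68.3 − 71.0) mm / (36/24 day) = -1.800 mm/day.
P = E + C − dPW/dt = 2.9 + (42.6) − (-1.800) = 47.3 mm/day.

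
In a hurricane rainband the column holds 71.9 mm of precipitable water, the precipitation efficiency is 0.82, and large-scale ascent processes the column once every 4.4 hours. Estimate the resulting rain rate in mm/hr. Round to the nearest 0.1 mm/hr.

R ≈ 13.4 mm/hr

Each overturning extracts ε × PW = 0.82 × 71.9 = 58.958 mm.
Rate = ε·PW / τ = 58.958 / 4.4 h = 13.4 mm/hr.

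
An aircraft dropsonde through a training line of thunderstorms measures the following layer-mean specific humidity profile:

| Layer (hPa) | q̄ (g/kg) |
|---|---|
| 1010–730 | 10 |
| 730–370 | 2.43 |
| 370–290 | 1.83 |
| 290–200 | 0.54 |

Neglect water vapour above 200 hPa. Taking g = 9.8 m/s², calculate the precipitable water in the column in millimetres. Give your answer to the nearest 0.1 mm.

PW ≈ 39.5 mm

Precipitable water is the column-integrated vapour mass per unit area: PW = (1/g) Σ q̄ Δp, with q in kg/kg and Δp in Pa (1 kg/m² of water = 1 mm).
Layer 1010–730 hPa: Δp = 280 hPa = 28000 Pa, q̄ = 0.01 kg/kg → 0.01 × 28000 / 9.8 = 28.57 mm
Layer 730–370 hPa: Δp = 360 hPa = 36000 Pa, q̄ = 0.00243 kg/kg → 0.00243 × 36000 / 9.8 = 8.93 mm
Layer 370–290 hPa: Δp = 80 hPa = 8000 Pa, q̄ = 0.00183 kg/kg → 0.00183 × 8000 / 9.8 = 1.49 mm
Layer 290–200 hPa: Δp = 90 hPa = 9000 Pa, q̄ = 0.00054 kg/kg → 0.00054 × 9000 / 9.8 = 0.50 mm
PW = 28.57 + 8.93 + 1.49 + 0.50 = 39.49 ≈ 39.5 mm.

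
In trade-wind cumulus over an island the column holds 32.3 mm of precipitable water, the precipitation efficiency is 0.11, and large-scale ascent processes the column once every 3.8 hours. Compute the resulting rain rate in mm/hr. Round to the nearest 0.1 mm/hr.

Each overturning extracts ε × PW = 0.11 × 32.3 = 3.553 mm.
Rate = ε·PW / τ = 3.553 / 3.8 h = 0.9 mm/hr.

R ≈ 0.9 mm/hr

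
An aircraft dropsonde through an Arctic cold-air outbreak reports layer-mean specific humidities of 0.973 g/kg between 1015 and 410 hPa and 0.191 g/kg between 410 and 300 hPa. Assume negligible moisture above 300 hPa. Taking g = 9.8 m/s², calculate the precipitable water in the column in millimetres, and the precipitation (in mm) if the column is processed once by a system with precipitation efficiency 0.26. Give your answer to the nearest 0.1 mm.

PW ≈ 6.2 mm; precipitation ≈ 1.6 mm

Precipitable water is the column-integrated vapour mass per unit area: PW = (1/g) Σ q̄ Δp, with q in kg/kg and Δp in Pa (1 kg/m² of water = 1 mm).
Layer 1015–410 hPa: Δp = 605 hPa = 60500 Pa, q̄ = 0.000973 kg/kg → 0.000973 × 60500 / 9.8 = 6.01 mm
Layer 410–300 hPa: Δp = 110 hPa = 11000 Pa, q̄ = 0.000191 kg/kg → 0.000191 × 11000 / 9.8 = 0.21 mm
PW = 6.01 + 0.21 = 6.22 ≈ 6.2 mm.
Precipitation = ε × PW = 0.26 × 6.2 = 1.6 mm.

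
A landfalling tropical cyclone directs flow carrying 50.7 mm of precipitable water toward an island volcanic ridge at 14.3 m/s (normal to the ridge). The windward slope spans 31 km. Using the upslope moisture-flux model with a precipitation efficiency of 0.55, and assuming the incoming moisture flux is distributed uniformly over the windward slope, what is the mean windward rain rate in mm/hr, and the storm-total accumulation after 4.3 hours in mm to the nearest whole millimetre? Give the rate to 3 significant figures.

Incoming column moisture flux per unit ridge length: F = V × PW = 14.3 × 50.7 = 725.01 mm·m/s.
Spread over the 31 km slope with efficiency ε = 0.55: R = ε·F/W = 0.55 × 725.01 / 31000 m = 1.286e-02 mm/s.
R = 1.286e-02 × 3600 = 46.3 mm/hr.
Over 4.3 h: total = 46.3 × 4.3 = 199.09 ≈ 199 mm.

R ≈ 46.3 mm/hr; total ≈ 199 mm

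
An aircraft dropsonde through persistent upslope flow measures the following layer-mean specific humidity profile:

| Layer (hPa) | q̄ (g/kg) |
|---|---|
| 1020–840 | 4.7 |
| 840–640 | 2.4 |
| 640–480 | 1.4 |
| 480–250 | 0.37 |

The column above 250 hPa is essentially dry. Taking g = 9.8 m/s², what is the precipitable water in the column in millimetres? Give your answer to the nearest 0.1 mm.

PW ≈ 16.7 mm

Precipitable water is the column-integrated vapour mass per unit area: PW = (1/g) Σ q̄ Δp, with q in kg/kg and Δp in Pa (1 kg/m² of water = 1 mm).
Layer 1020–840 hPa: Δp = 180 hPa = 18000 Pa, q̄ = 0.0047 kg/kg → 0.0047 × 18000 / 9.8 = 8.63 mm
Layer 840–640 hPa: Δp = 200 hPa = 20000 Pa, q̄ = 0.0024 kg/kg → 0.0024 × 20000 / 9.8 = 4.90 mm
Layer 640–480 hPa: Δp = 160 hPa = 16000 Pa, q̄ = 0.0014 kg/kg → 0.0014 × 16000 / 9.8 = 2.29 mm
Layer 480–250 hPa: Δp = 230 hPa = 23000 Pa, q̄ = 0.00037 kg/kg → 0.00037 × 23000 / 9.8 = 0.87 mm
PW = 8.63 + 4.90 + 2.29 + 0.87 = 16.69 ≈ 16.7 mm.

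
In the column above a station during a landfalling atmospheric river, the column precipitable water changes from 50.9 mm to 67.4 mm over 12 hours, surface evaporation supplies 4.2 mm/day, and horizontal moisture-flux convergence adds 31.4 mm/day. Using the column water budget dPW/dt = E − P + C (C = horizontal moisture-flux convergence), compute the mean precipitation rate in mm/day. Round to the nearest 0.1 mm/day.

dPW/dt = (67.4 − 50.9) mm / (12/24 day) = +33.000 mm/day.
P = E + C − dPW/dt = 4.2 + (31.4) − (+33.000) = 2.6 mm/day.

P ≈ 2.6 mm/day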